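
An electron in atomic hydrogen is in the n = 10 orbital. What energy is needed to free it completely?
0.1361 eV

The ionization energy is the energy needed to remove the electron completely (n → ∞).

For hydrogen, E_n = -13.6057 eV / n².

At n = 10: E_10 = -13.6057 / 10² = -0.1360570 eV
At n = ∞: E_∞ = 0 eV

Ionization energy = E_∞ - E_10 = 0 - (-0.1360570) = 0.1360570 eV
Ionization energy ≈ 0.1361 eV

This is also called the binding energy of the electron in state n = 10.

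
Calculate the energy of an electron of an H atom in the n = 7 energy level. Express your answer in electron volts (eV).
-0.28 eV

The energy levels of a hydrogen-like atom are given by:
E_n = -13.6057 eV / n²

For n = 7:
E_7 = -13.6057 eV / 7²
E_7 = -13.6057 eV / 49
E_7 = -0.28 eV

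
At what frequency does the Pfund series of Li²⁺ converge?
1.18e+15 Hz

The series limit corresponds to the transition from n = ∞ to n = 5.
This is the highest energy (shortest wavelength) transition in the Pfund series.

E_∞ = 0 eV
E_5 = -13.6057 × 3² / 5² = -4.89805200 eV

Energy at series limit:
ΔE = E_∞ - E_5 = 0 - (-4.89805200) = 4.89805200 eV
E = 4.89805200 eV × (1.602177 × 10⁻¹⁹ J/eV) = 7.8475e-19 J
f = E/h = 7.8475e-19 J / (6.62607 × 10⁻³⁴ J·s) = 1.18e+15 Hz

This energy equals the ionization energy from the n = 5 state of Li²⁺.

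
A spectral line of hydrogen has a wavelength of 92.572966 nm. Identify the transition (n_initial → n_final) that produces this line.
n = 8 → n = 1

First, find the photon energy from the wavelength (hc = 1239.84 eV·nm):
E = hc/λ = 1239.84 eV·nm / 92.572966 nm = 13.393111 eV

The energy levels of hydrogen satisfy E_n = -13.6057 / n² eV, so an emission n_i → n_f releases
ΔE = 13.6057 × (1/n_f² − 1/n_i²) eV.

Setting ΔE equal to the photon energy:
1/n_f² − 1/n_i² = 13.393111 / 13.6057 = 0.98437500

Since 1/n_i² must be positive, we need 1/n_f² > 0.98437500, i.e. n_f ≤ 1. For each allowed n_f, solve n_i = (1/n_f² − 0.98437500)^(−1/2) and check whether it is a whole number:
  n_f = 1: 1/n_i² = 1.00000000 − 0.98437500 = 0.01562500 → n_i = 8.000  → integer, n_i = 8 ✓

Only n_f = 1 gives an integer upper level, n_i = 8.

The transition is from n = 8 to n = 1 (emission).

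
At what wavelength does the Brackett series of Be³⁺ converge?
91.12651 nm

The series limit corresponds to the transition from n = ∞ to n = 4.
This is the highest energy (shortest wavelength) transition in the Brackett series.

E_∞ = 0 eV
E_4 = -13.6057 × 4² / 4² = -13.6057000 eV

Energy at series limit:
ΔE = E_∞ - E_4 = 0 - (-13.6057000) = 13.6057000 eV
λ = hc/E = 1239.84 eV·nm / 13.6057000 eV = 91.12651 nm

This energy equals the ionization energy from the n = 4 state of Be³⁺.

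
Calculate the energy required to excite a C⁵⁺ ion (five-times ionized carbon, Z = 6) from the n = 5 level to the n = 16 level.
17.68 eV

The energy levels of a hydrogen-like atom are E_n = -13.6057 Z² eV / n².

Energy at n = 5: E_5 = -13.6057 × 6² / 5² = -19.59221 eV
Energy at n = 16: E_16 = -13.6057 × 6² / 16² = -1.91330 eV

The excitation energy is the difference:
ΔE = E_16 - E_5
ΔE = -1.91330 - (-19.59221)
ΔE = 17.68 eV

Since this is positive, energy must be absorbed (photon absorption).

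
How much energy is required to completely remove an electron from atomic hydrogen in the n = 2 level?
3.40143 eV

The ionization energy is the energy needed to remove the electron completely (n → ∞).

For hydrogen, E_n = -13.6057 eV / n².

At n = 2: E_2 = -13.6057 / 2² = -3.40142500 eV
At n = ∞: E_∞ = 0 eV

Ionization energy = E_∞ - E_2 = 0 - (-3.40142500) = 3.40142500 eV
Ionization energy ≈ 3.40143 eV

This is also called the binding energy of the electron in state n = 2.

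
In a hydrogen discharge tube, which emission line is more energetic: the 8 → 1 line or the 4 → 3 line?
8 → 1

Calculate the energy for each transition:

Transition 8 → 1:
ΔE₁ = |E_1 - E_8| = |-13.6057/1² - (-13.6057/8²)|
ΔE₁ = |-13.60570000000 - (-0.21258906250)| = 13.39311094 eV

Transition 4 → 3:
ΔE₂ = |E_3 - E_4| = |-13.6057/3² - (-13.6057/4²)|
ΔE₂ = |-1.51174444444 - (-0.85035625000)| = 0.66138819 eV

Since 13.39311094 eV > 0.66138819 eV, the transition 8 → 1 emits the more energetic photon.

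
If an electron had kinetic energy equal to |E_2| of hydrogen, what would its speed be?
1.0938e+06 m/s (or 0.36% of c)

The binding energy at n = 2 for hydrogen is:
E_2 = -13.6057/2² = -3.4014250 eV
|E_2| = 3.4014250 eV

Convert to Joules:
KE = 3.4014250 eV × (1.602177 × 10⁻¹⁹ J/eV) = 5.449685e-19 J

Using KE = ½mv²:
v = √(2·KE/m_e)
v = √(2 × 5.449685e-19 J / 9.10938 × 10⁻³¹ kg)
v = 1.0938e+06 m/s

This is approximately 0.36% the speed of light.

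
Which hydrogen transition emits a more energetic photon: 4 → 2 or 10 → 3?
4 → 2

Calculate the energy for each transition:

Transition 4 → 2:
ΔE₁ = |E_2 - E_4| = |-13.6057/2² - (-13.6057/4²)|
ΔE₁ = |-3.40142500 - (-0.85035625)| = 2.55107 eV

Transition 10 → 3:
ΔE₂ = |E_3 - E_10| = |-13.6057/3² - (-13.6057/10²)|
ΔE₂ = |-1.51174444 - (-0.13605700)| = 1.37569 eV

Since 2.55107 eV > 1.37569 eV, the transition 4 → 2 emits the more energetic photon.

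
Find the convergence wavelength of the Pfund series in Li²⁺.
253.1292 nm

The series limit corresponds to the transition from n = ∞ to n = 5.
This is the highest energy (shortest wavelength) transition in the Pfund series.

E_∞ = 0 eV
E_5 = -13.6057 × 3² / 5² = -4.89805200 eV

Energy at series limit:
ΔE = E_∞ - E_5 = 0 - (-4.89805200) = 4.89805200 eV
λ = hc/E = 1239.84 eV·nm / 4.89805200 eV = 253.1292 nm

This energy equals the ionization energy from the n = 5 state of Li²⁺.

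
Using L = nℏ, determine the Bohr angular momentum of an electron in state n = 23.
2.4255e-33 J·s (or 23ℏ)

In the Bohr model, angular momentum is quantized:
L = nℏ

where ℏ = h/(2π) = 1.054572e-34 J·s

For n = 23:
L = 23 × 1.054572e-34 J·s
L = 2.4255e-33 J·s

This can also be written as L = 23ℏ.
The angular momentum is an integer multiple of the reduced Planck constant.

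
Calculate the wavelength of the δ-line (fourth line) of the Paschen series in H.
1004.67 nm

The lines of a series are numbered from the longest wavelength (smallest ΔE) outward; the fourth line is the transition from n = n_f + 4 to n_f.
The Paschen series has all transitions ending at n_f = 3.

For H, the fourth line (δ-line) is the jump from n = 7 to n = 3:
E_7 = -13.6057 / 7² = -0.2776673 eV
E_3 = -13.6057 / 3² = -1.5117444 eV
ΔE = E_7 - E_3 = 1.2340771 eV

λ = hc/E = 1239.84 eV·nm / 1.2340771 eV
λ = 1004.67 nm

This is the δ-line of the Paschen series in H.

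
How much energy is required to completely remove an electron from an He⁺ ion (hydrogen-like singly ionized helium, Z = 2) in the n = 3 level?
6.05 eV

The ionization energy is the energy needed to remove the electron completely (n → ∞).

For a hydrogen-like ion with Z = 2, E_n = -13.6057 Z² / n² eV.

At n = 3: E_3 = -13.6057 × 2² / 3² = -6.04698 eV
At n = ∞: E_∞ = 0 eV

Ionization energy = E_∞ - E_3 = 0 - (-6.04698) = 6.04698 eV
Ionization energy ≈ 6.05 eV

This is also called the binding energy of the electron in state n = 3.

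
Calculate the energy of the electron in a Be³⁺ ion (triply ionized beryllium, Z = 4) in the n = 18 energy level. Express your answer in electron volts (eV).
-0.67189 eV

The energy levels of a hydrogen-like atom are given by:
E_n = -13.6057 Z² / n² eV  (with Z = 4 for Be³⁺)

For n = 18:
E_18 = -13.6057 × 4² / 18²
E_18 = -13.6057 × 16 / 324
E_18 = -0.67189 eV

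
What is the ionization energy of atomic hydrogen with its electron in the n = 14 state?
0.06942 eV

The ionization energy is the energy needed to remove the electron completely (n → ∞).

For hydrogen, E_n = -13.6057 eV / n².

At n = 14: E_14 = -13.6057 / 14² = -0.06941684 eV
At n = ∞: E_∞ = 0 eV

Ionization energy = E_∞ - E_14 = 0 - (-0.06941684) = 0.06941684 eV
Ionization energy ≈ 0.06942 eV

This is also called the binding energy of the electron in state n = 14.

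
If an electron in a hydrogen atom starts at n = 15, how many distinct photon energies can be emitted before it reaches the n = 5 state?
55

The electron can occupy levels n = 5, 6, ..., 15 during de-excitation — that is m = 15 - 5 + 1 = 11 distinct levels.

The number of distinct spectral lines equals the number of ways to choose 2 of these m levels (each pair gives one possible emission transition):

Number of lines = m(m-1)/2 = 11×10/2 = 55

These correspond to all possible transitions between the 11 levels:
15 → 14, 15 → 13, 15 → 12, 15 → 11, 15 → 10, 15 → 9, 15 → 8, 15 → 7...

Each transition produces a photon with a unique energy (and thus wavelength). This count does not depend on Z.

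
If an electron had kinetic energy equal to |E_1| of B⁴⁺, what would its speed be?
1.094e+07 m/s (or 3.65% of c)

The binding energy at n = 1 for B⁴⁺ is:
E_1 = -13.6057 × 5²/1² = -340.1425 eV
|E_1| = 340.1425 eV

Convert to Joules:
KE = 340.1425 eV × (1.602177 × 10⁻¹⁹ J/eV) = 5.44968e-17 J

Using KE = ½mv²:
v = √(2·KE/m_e)
v = √(2 × 5.44968e-17 J / 9.10938 × 10⁻³¹ kg)
v = 1.094e+07 m/s

This is approximately 3.65% the speed of light.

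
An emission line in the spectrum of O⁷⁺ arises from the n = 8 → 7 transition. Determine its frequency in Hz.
1.00710e+15 Hz

First, find the transition energy:
E_8 = -13.6057 × 8² / 8² = -13.60570000 eV
E_7 = -13.6057 × 8² / 7² = -17.77071020 eV
|ΔE| = |E_7 - E_8| = 4.16501020 eV

Convert to Joules: E = 4.16501020 eV × (1.602177 × 10⁻¹⁹ J/eV) = 6.6730835e-19 J

Using E = hf:
f = E/h = 6.6730835e-19 J / (6.62607 × 10⁻³⁴ J·s)
f = 1.00710e+15 Hz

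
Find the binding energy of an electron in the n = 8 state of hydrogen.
0.21 eV

The ionization energy is the energy needed to remove the electron completely (n → ∞).

For hydrogen, E_n = -13.6057 eV / n².

At n = 8: E_8 = -13.6057 / 8² = -0.21259 eV
At n = ∞: E_∞ = 0 eV

Ionization energy = E_∞ - E_8 = 0 - (-0.21259) = 0.21259 eV
Ionization energy ≈ 0.21 eV

This is also called the binding energy of the electron in state n = 8.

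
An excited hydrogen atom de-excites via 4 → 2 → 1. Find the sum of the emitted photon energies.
12.75534 eV

The energy levels of hydrogen are E_n = -13.6057 / n² eV.

First transition (4 → 2):
ΔE₁ = |E_2 - E_4|
ΔE₁ = |-3.40142500000 - (-0.85035625000)| = 2.55106875 eV

Second transition (2 → 1):
ΔE₂ = |E_1 - E_2|
ΔE₂ = |-13.60570000000 - (-3.40142500000)| = 10.20427500 eV

Total energy released:
E_total = ΔE₁ + ΔE₂ = 2.55106875 + 10.20427500 = 12.75534 eV

Note: This equals the direct transition 4 → 1: 12.75534 eV ✓
Energy is conserved regardless of the path taken.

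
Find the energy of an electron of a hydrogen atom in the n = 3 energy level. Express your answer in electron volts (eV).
-1.51 eV

The energy levels of a hydrogen-like atom are given by:
E_n = -13.6057 eV / n²

For n = 3:
E_3 = -13.6057 eV / 3²
E_3 = -13.6057 eV / 9
E_3 = -1.51 eV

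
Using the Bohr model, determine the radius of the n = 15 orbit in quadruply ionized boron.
2.3813 nm (or 23.8130 Å)

The Bohr radius formula is:
r_n = n² a₀ / Z

where a₀ = 0.0529177 nm is the Bohr radius.

For B⁴⁺ (Z = 5) at n = 15:
r_15 = 15² × 0.0529177 nm / 5
r_15 = 225 × 0.0529177 nm / 5
r_15 = 11.90648 nm / 5
r_15 = 2.3813 nm

The electron orbits at approximately 2.3813 nm from the nucleus.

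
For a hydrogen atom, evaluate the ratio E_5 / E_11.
4.84000

Using E_n = -13.6057 Z² / n² eV with Z = 1:

E_5 = -13.6057 / 5² = -13.6057 / 25 = -0.54422800000 eV
E_11 = -13.6057 / 11² = -13.6057 / 121 = -0.11244380165 eV

The ratio is:
E_5/E_11 = (-0.54422800000) / (-0.11244380165)
E_5/E_11 = (-13.6057/25) / (-13.6057/121)
E_5/E_11 = 121/25
E_5/E_11 = 4.84000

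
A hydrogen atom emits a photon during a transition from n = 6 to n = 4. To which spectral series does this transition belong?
Brackett series

The spectral series in hydrogen are named based on the final (lower) energy level:
- Lyman series: n_final = 1 (ultraviolet)
- Balmer series: n_final = 2 (visible/near-UV)
- Paschen series: n_final = 3 (infrared)
- Brackett series: n_final = 4 (infrared)
- Pfund series: n_final = 5 (far infrared)

Since this transition ends at n = 4, it belongs to the Brackett series.

For reference, this 6 → 4 line has photon energy
ΔE = 13.6057 eV × (1/4² - 1/6²) = 0.47242014 eV,
corresponding to wavelength λ = hc/ΔE = 1239.84 eV·nm / 0.47242014 eV = 2624.44 nm in the infrared region.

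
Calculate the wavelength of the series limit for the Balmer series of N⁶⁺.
7.4389 nm

The series limit corresponds to the transition from n = ∞ to n = 2.
This is the highest energy (shortest wavelength) transition in the Balmer series.

E_∞ = 0 eV
E_2 = -13.6057 × 7² / 2² = -166.669825 eV

Energy at series limit:
ΔE = E_∞ - E_2 = 0 - (-166.669825) = 166.669825 eV
λ = hc/E = 1239.84 eV·nm / 166.669825 eV = 7.4389 nm

This energy equals the ionization energy from the n = 2 state of N⁶⁺.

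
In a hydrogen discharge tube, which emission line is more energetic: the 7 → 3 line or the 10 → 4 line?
7 → 3

Calculate the energy for each transition:

Transition 7 → 3:
ΔE₁ = |E_3 - E_7| = |-13.6057/3² - (-13.6057/7²)|
ΔE₁ = |-1.51174444444 - (-0.27766734694)| = 1.23407710 eV

Transition 10 → 4:
ΔE₂ = |E_4 - E_10| = |-13.6057/4² - (-13.6057/10²)|
ΔE₂ = |-0.85035625000 - (-0.13605700000)| = 0.71429925 eV

Since 1.23407710 eV > 0.71429925 eV, the transition 7 → 3 emits the more energetic photon.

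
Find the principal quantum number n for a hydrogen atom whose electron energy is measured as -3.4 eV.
n = 2

The exact energy levels follow E_n = -13.6057 eV / n².

The measured value (-3.4 eV) is reported to only 2 significant figures, so we must test candidate n values and see which one matches to that precision.

Candidate energies:
  n = 1:  E = -13.6057/1² = -13.60570 eV
  n = 2:  E = -13.6057/2² = -3.40143 eV  ← matches
  n = 3:  E = -13.6057/3² = -1.51174 eV
  n = 4:  E = -13.6057/4² = -0.85036 eV

Checking against the measurement of -3.4 eV (2 sig figs), only n = 2 agrees:
E_2 = -3.40143 eV, which rounds to -3.4 eV ✓

Therefore n = 2.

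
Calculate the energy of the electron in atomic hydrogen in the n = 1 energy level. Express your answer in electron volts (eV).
-13.61 eV

The energy levels of a hydrogen-like atom are given by:
E_n = -13.6057 eV / n²

For n = 1:
E_1 = -13.6057 eV / 1²
E_1 = -13.6057 eV / 1
E_1 = -13.61 eV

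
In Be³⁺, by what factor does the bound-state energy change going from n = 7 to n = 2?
12.25000

Using E_n = -13.6057 Z² / n² eV with Z = 4:

E_2 = -13.6057 × 4² / 2² = -217.6912 / 4 = -54.42280000000 eV
E_7 = -13.6057 × 4² / 7² = -217.6912 / 49 = -4.44267755102 eV

The ratio is:
E_2/E_7 = (-54.42280000000) / (-4.44267755102)
E_2/E_7 = (-217.6912/4) / (-217.6912/49)
E_2/E_7 = 49/4
E_2/E_7 = 12.25000
(Note: the Z² factors cancel in the ratio.)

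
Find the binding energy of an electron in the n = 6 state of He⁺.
1.51174 eV

The ionization energy is the energy needed to remove the electron completely (n → ∞).

For a hydrogen-like ion with Z = 2, E_n = -13.6057 Z² / n² eV.

At n = 6: E_6 = -13.6057 × 2² / 6² = -1.51174444 eV
At n = ∞: E_∞ = 0 eV

Ionization energy = E_∞ - E_6 = 0 - (-1.51174444) = 1.51174444 eV
Ionization energy ≈ 1.51174 eV

This is also called the binding energy of the electron in state n = 6.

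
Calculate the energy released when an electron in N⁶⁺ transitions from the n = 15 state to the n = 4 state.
38.70 eV

The energy levels are E_n = -13.6057 Z² eV / n².

Energy at n = 15: E_15 = -13.6057 × 7² / 15² = -2.96302 eV
Energy at n = 4: E_4 = -13.6057 × 7² / 4² = -41.66746 eV

For emission (electron falling to lower state), the photon energy is:
E_photon = E_15 - E_4 = |-2.96302 - (-41.66746)|
E_photon = 38.70 eV

This energy is carried away by the emitted photon.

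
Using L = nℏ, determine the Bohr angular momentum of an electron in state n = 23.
2.42552e-33 J·s (or 23ℏ)

In the Bohr model, angular momentum is quantized:
L = nℏ

where ℏ = h/(2π) = 1.0545718e-34 J·s

For n = 23:
L = 23 × 1.0545718e-34 J·s
L = 2.42552e-33 J·s

This can also be written as L = 23ℏ.
The angular momentum is an integer multiple of the reduced Planck constant.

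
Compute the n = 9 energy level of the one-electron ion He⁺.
-0.6719 eV

For hydrogen-like ions, the energy levels scale with Z²:
E_n = -13.6057 Z² / n² eV

For He⁺ (Z = 2) at n = 9:
E_9 = -13.6057 × 2² / 9²
E_9 = -13.6057 × 4 / 81
E_9 = -54.4228 / 81
E_9 = -0.6719 eV

The energy is 4 times more negative than hydrogen at the same n due to the stronger nuclear charge.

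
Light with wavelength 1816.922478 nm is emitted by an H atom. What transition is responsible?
n = 9 → n = 4

First, find the photon energy from the wavelength (hc = 1239.84 eV·nm):
E = hc/λ = 1239.84 eV·nm / 1816.922478 nm = 0.68238464 eV

The energy levels of hydrogen satisfy E_n = -13.6057 / n² eV, so an emission n_i → n_f releases
ΔE = 13.6057 × (1/n_f² − 1/n_i²) eV.

Setting ΔE equal to the photon energy:
1/n_f² − 1/n_i² = 0.68238464 / 13.6057 = 0.050154321

Since 1/n_i² must be positive, we need 1/n_f² > 0.050154321, i.e. n_f ≤ 4. For each allowed n_f, solve n_i = (1/n_f² − 0.050154321)^(−1/2) and check whether it is a whole number:
  n_f = 1: 1/n_i² = 1.000000000 − 0.050154321 = 0.949845679 → n_i = 1.026  (not an integer) ✗
  n_f = 2: 1/n_i² = 0.250000000 − 0.050154321 = 0.199845679 → n_i = 2.237  (not an integer) ✗
  n_f = 3: 1/n_i² = 0.111111111 − 0.050154321 = 0.060956790 → n_i = 4.050  (not an integer) ✗
  n_f = 4: 1/n_i² = 0.062500000 − 0.050154321 = 0.012345679 → n_i = 9.000  → integer, n_i = 9 ✓

Only n_f = 4 gives an integer upper level, n_i = 9.

The transition is from n = 9 to n = 4 (emission).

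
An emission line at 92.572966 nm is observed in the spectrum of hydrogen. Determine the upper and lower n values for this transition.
n = 8 → n = 1

First, find the photon energy from the wavelength (hc = 1239.84 eV·nm):
E = hc/λ = 1239.84 eV·nm / 92.572966 nm = 13.393111 eV

The energy levels of hydrogen satisfy E_n = -13.6057 / n² eV, so an emission n_i → n_f releases
ΔE = 13.6057 × (1/n_f² − 1/n_i²) eV.

Setting ΔE equal to the photon energy:
1/n_f² − 1/n_i² = 13.393111 / 13.6057 = 0.98437500

Since 1/n_i² must be positive, we need 1/n_f² > 0.98437500, i.e. n_f ≤ 1. For each allowed n_f, solve n_i = (1/n_f² − 0.98437500)^(−1/2) and check whether it is a whole number:
  n_f = 1: 1/n_i² = 1.00000000 − 0.98437500 = 0.01562500 → n_i = 8.000  → integer, n_i = 8 ✓

Only n_f = 1 gives an integer upper level, n_i = 8.

The transition is from n = 8 to n = 1 (emission).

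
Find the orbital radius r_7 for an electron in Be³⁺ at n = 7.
0.6482 nm (or 6.4824 Å)

The Bohr radius formula is:
r_n = n² a₀ / Z

where a₀ = 0.0529177 nm is the Bohr radius.

For Be³⁺ (Z = 4) at n = 7:
r_7 = 7² × 0.0529177 nm / 4
r_7 = 49 × 0.0529177 nm / 4
r_7 = 2.59297 nm / 4
r_7 = 0.6482 nm

The electron orbits at approximately 0.6482 nm from the nucleus.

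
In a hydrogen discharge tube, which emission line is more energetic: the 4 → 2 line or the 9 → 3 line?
4 → 2

Calculate the energy for each transition:

Transition 4 → 2:
ΔE₁ = |E_2 - E_4| = |-13.6057/2² - (-13.6057/4²)|
ΔE₁ = |-3.4014250000 - (-0.8503562500)| = 2.5510688 eV

Transition 9 → 3:
ΔE₂ = |E_3 - E_9| = |-13.6057/3² - (-13.6057/9²)|
ΔE₂ = |-1.5117444444 - (-0.1679716049)| = 1.3437728 eV

Since 2.5510688 eV > 1.3437728 eV, the transition 4 → 2 emits the more energetic photon.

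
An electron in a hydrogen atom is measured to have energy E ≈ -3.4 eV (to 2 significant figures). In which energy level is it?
n = 2

The exact energy levels follow E_n = -13.6057 eV / n².

The measured value (-3.4 eV) is reported to only 2 significant figures, so we must test candidate n values and see which one matches to that precision.

Candidate energies:
  n = 1:  E = -13.6057/1² = -13.60570 eV
  n = 2:  E = -13.6057/2² = -3.40143 eV  ← matches
  n = 3:  E = -13.6057/3² = -1.51174 eV
  n = 4:  E = -13.6057/4² = -0.85036 eV

Checking against the measurement of -3.4 eV (2 sig figs), only n = 2 agrees:
E_2 = -3.40143 eV, which rounds to -3.4 eV ✓

Therefore n = 2.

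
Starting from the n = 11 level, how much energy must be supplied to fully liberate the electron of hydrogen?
0.112444 eV

The ionization energy is the energy needed to remove the electron completely (n → ∞).

For hydrogen, E_n = -13.6057 eV / n².

At n = 11: E_11 = -13.6057 / 11² = -0.112443802 eV
At n = ∞: E_∞ = 0 eV

Ionization energy = E_∞ - E_11 = 0 - (-0.112443802) = 0.112443802 eV
Ionization energy ≈ 0.112444 eV

This is also called the binding energy of the electron in state n = 11.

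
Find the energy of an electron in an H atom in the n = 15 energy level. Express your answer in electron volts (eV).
-0.0605 eV

The energy levels of a hydrogen-like atom are given by:
E_n = -13.6057 eV / n²

For n = 15:
E_15 = -13.6057 eV / 15²
E_15 = -13.6057 eV / 225
E_15 = -0.0605 eV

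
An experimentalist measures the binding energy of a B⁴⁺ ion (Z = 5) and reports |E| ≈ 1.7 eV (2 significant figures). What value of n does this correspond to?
n = 14

The exact energy levels follow E_n = -13.6057 Z² / n² eV with Z = 5.

The measured value (-1.7 eV) is reported to only 2 significant figures, so we must test candidate n values and see which one matches to that precision.

Candidate energies:
  n = 12:  E = -13.6057 × 5² / 12² = -2.36210 eV
  n = 13:  E = -13.6057 × 5² / 13² = -2.01268 eV
  n = 14:  E = -13.6057 × 5² / 14² = -1.73542 eV  ← matches
  n = 15:  E = -13.6057 × 5² / 15² = -1.51174 eV
  n = 16:  E = -13.6057 × 5² / 16² = -1.32868 eV

Checking against the measurement of -1.7 eV (2 sig figs), only n = 14 agrees:
E_14 = -1.73542 eV, which rounds to -1.7 eV ✓

Therefore n = 14.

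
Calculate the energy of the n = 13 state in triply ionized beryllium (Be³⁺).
-1.288114 eV

For hydrogen-like ions, the energy levels scale with Z²:
E_n = -13.6057 Z² / n² eV

For Be³⁺ (Z = 4) at n = 13:
E_13 = -13.6057 × 4² / 13²
E_13 = -13.6057 × 16 / 169
E_13 = -217.6912 / 169
E_13 = -1.288114 eV

The energy is 16 times more negative than hydrogen at the same n due to the stronger nuclear charge.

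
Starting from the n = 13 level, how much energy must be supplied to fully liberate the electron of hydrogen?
0.081 eV

The ionization energy is the energy needed to remove the electron completely (n → ∞).

For hydrogen, E_n = -13.6057 eV / n².

At n = 13: E_13 = -13.6057 / 13² = -0.080507 eV
At n = ∞: E_∞ = 0 eV

Ionization energy = E_∞ - E_13 = 0 - (-0.080507) = 0.080507 eV
Ionization energy ≈ 0.081 eV

This is also called the binding energy of the electron in state n = 13.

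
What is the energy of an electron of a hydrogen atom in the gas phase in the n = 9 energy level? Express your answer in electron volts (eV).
-0.17 eV

The energy levels of a hydrogen-like atom are given by:
E_n = -13.6057 eV / n²

For n = 9:
E_9 = -13.6057 eV / 9²
E_9 = -13.6057 eV / 81
E_9 = -0.17 eV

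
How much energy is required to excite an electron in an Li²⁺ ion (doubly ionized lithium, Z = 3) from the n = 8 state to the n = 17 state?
1.49 eV

The energy levels of a hydrogen-like atom are E_n = -13.6057 Z² eV / n².

Energy at n = 8: E_8 = -13.6057 × 3² / 8² = -1.91330 eV
Energy at n = 17: E_17 = -13.6057 × 3² / 17² = -0.42371 eV

The excitation energy is the difference:
ΔE = E_17 - E_8
ΔE = -0.42371 - (-1.91330)
ΔE = 1.49 eV

Since this is positive, energy must be absorbed (photon absorption).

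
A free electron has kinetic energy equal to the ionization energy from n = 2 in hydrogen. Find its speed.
1.0938e+06 m/s (or 0.365% of c)

The binding energy at n = 2 for hydrogen is:
E_2 = -13.6057/2² = -3.4014250 eV
|E_2| = 3.4014250 eV

Convert to Joules:
KE = 3.4014250 eV × (1.602177 × 10⁻¹⁹ J/eV) = 5.449685e-19 J

Using KE = ½mv²:
v = √(2·KE/m_e)
v = √(2 × 5.449685e-19 J / 9.10938 × 10⁻³¹ kg)
v = 1.0938e+06 m/s

This is approximately 0.365% the speed of light.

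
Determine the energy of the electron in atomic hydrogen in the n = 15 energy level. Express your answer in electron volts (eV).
-0.06047 eV

The energy levels of a hydrogen-like atom are given by:
E_n = -13.6057 eV / n²

For n = 15:
E_15 = -13.6057 eV / 15²
E_15 = -13.6057 eV / 225
E_15 = -0.06047 eV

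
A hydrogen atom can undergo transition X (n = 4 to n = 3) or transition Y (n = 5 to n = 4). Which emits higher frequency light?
4 → 3

Calculate the energy for each transition:

Transition 4 → 3:
ΔE₁ = |E_3 - E_4| = |-13.6057/3² - (-13.6057/4²)|
ΔE₁ = |-1.511744444444 - (-0.850356250000)| = 0.661388194 eV

Transition 5 → 4:
ΔE₂ = |E_4 - E_5| = |-13.6057/4² - (-13.6057/5²)|
ΔE₂ = |-0.850356250000 - (-0.544228000000)| = 0.306128250 eV

Since 0.661388194 eV > 0.306128250 eV, the transition 4 → 3 emits the more energetic photon.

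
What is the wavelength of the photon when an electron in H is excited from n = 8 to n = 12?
10497.7743 nm

First, find the transition energy using E_n = -13.6057 / n² eV:
E_8 = -13.6057 / 8² = -0.21258906250 eV
E_12 = -13.6057 / 12² = -0.09448402778 eV

Photon energy: |ΔE| = |E_12 - E_8| = 0.11810503472 eV

Convert to wavelength using E = hc/λ with hc = 1239.84 eV·nm:
λ = hc/E = 1239.84 eV·nm / 0.11810503472 eV
λ = 10497.7743 nm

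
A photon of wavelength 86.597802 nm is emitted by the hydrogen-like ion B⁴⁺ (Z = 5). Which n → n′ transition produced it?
n = 7 → n = 4

First, find the photon energy from the wavelength (hc = 1239.84 eV·nm):
E = hc/λ = 1239.84 eV·nm / 86.597802 nm = 14.317223 eV

The energy levels of B⁴⁺ satisfy E_n = -13.6057 × 5² / n² eV, so an emission n_i → n_f releases
ΔE = 13.6057 × 5² × (1/n_f² − 1/n_i²) eV.

Setting ΔE equal to the photon energy:
1/n_f² − 1/n_i² = 14.317223 / (13.6057 × 5²) = 0.042091838

Since 1/n_i² must be positive, we need 1/n_f² > 0.042091838, i.e. n_f ≤ 4. For each allowed n_f, solve n_i = (1/n_f² − 0.042091838)^(−1/2) and check whether it is a whole number:
  n_f = 1: 1/n_i² = 1.000000000 − 0.042091838 = 0.957908162 → n_i = 1.022  (not an integer) ✗
  n_f = 2: 1/n_i² = 0.250000000 − 0.042091838 = 0.207908162 → n_i = 2.193  (not an integer) ✗
  n_f = 3: 1/n_i² = 0.111111111 − 0.042091838 = 0.069019273 → n_i = 3.806  (not an integer) ✗
  n_f = 4: 1/n_i² = 0.062500000 − 0.042091838 = 0.020408162 → n_i = 7.000  → integer, n_i = 7 ✓

Only n_f = 4 gives an integer upper level, n_i = 7.

The transition is from n = 7 to n = 4 (emission).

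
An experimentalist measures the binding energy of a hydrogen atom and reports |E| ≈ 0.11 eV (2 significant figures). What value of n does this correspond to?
n = 11

The exact energy levels follow E_n = -13.6057 eV / n².

The measured value (-0.11 eV) is reported to only 2 significant figures, so we must test candidate n values and see which one matches to that precision.

Candidate energies:
  n = 9:  E = -13.6057/9² = -0.16797 eV
  n = 10:  E = -13.6057/10² = -0.13606 eV
  n = 11:  E = -13.6057/11² = -0.11244 eV  ← matches
  n = 12:  E = -13.6057/12² = -0.09448 eV
  n = 13:  E = -13.6057/13² = -0.08051 eV

Checking against the measurement of -0.11 eV (2 sig figs), only n = 11 agrees:
E_11 = -0.11244 eV, which rounds to -0.11 eV ✓

Therefore n = 11.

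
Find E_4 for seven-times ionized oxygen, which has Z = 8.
-54.42 eV

For hydrogen-like ions, the energy levels scale with Z²:
E_n = -13.6057 Z² / n² eV

For O⁷⁺ (Z = 8) at n = 4:
E_4 = -13.6057 × 8² / 4²
E_4 = -13.6057 × 64 / 16
E_4 = -870.7648 / 16
E_4 = -54.42 eV

The energy is 64 times more negative than hydrogen at the same n due to the stronger nuclear charge.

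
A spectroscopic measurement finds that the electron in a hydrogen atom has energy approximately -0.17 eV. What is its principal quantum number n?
n = 9

The exact energy levels follow E_n = -13.6057 eV / n².

The measured value (-0.17 eV) is reported to only 2 significant figures, so we must test candidate n values and see which one matches to that precision.

Candidate energies:
  n = 7:  E = -13.6057/7² = -0.277667 eV
  n = 8:  E = -13.6057/8² = -0.212589 eV
  n = 9:  E = -13.6057/9² = -0.167972 eV  ← matches
  n = 10:  E = -13.6057/10² = -0.136057 eV
  n = 11:  E = -13.6057/11² = -0.112444 eV

Checking against the measurement of -0.17 eV (2 sig figs), only n = 9 agrees:
E_9 = -0.167972 eV, which rounds to -0.17 eV ✓

Therefore n = 9.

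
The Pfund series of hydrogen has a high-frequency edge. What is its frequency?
1.32e+14 Hz

The series limit corresponds to the transition from n = ∞ to n = 5.
This is the highest energy (shortest wavelength) transition in the Pfund series.

E_∞ = 0 eV
E_5 = -13.6057 / 5² = -0.54422800 eV

Energy at series limit:
ΔE = E_∞ - E_5 = 0 - (-0.54422800) = 0.54422800 eV
E = 0.54422800 eV × (1.602177 × 10⁻¹⁹ J/eV) = 8.7195e-20 J
f = E/h = 8.7195e-20 J / (6.62607 × 10⁻³⁴ J·s) = 1.32e+14 Hz

This energy equals the ionization energy from the n = 5 state of hydrogen.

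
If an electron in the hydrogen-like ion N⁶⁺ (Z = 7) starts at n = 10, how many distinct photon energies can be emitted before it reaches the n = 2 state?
36

The electron can occupy levels n = 2, 3, ..., 10 during de-excitation — that is m = 10 - 2 + 1 = 9 distinct levels.

The number of distinct spectral lines equals the number of ways to choose 2 of these m levels (each pair gives one possible emission transition):

Number of lines = m(m-1)/2 = 9×8/2 = 36

These correspond to all possible transitions between the 9 levels:
10 → 9, 10 → 8, 10 → 7, 10 → 6, 10 → 5, 10 → 4, 10 → 3, 10 → 2...

Each transition produces a photon with a unique energy (and thus wavelength). This count does not depend on Z.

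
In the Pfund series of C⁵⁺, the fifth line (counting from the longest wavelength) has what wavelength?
84.376401 nm

The lines of a series are numbered from the longest wavelength (smallest ΔE) outward; the fifth line is the transition from n = n_f + 5 to n_f.
The Pfund series has all transitions ending at n_f = 5.

For C⁵⁺ (Z = 6), the fifth line (ε-line) is the jump from n = 10 to n = 5:
E_10 = -13.6057 × 6² / 10² = -4.89805200 eV
E_5 = -13.6057 × 6² / 5² = -19.59220800 eV
ΔE = E_10 - E_5 = 14.69415600 eV

λ = hc/E = 1239.84 eV·nm / 14.69415600 eV
λ = 84.376401 nm

This is the ε-line of the Pfund series in C⁵⁺.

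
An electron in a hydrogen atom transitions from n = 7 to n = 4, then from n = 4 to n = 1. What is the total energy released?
13.32803 eV

The energy levels of hydrogen are E_n = -13.6057 / n² eV.

First transition (7 → 4):
ΔE₁ = |E_4 - E_7|
ΔE₁ = |-0.85035625000 - (-0.27766734694)| = 0.57268890 eV

Second transition (4 → 1):
ΔE₂ = |E_1 - E_4|
ΔE₂ = |-13.60570000000 - (-0.85035625000)| = 12.75534375 eV

Total energy released:
E_total = ΔE₁ + ΔE₂ = 0.57268890 + 12.75534375 = 13.32803 eV

Note: This equals the direct transition 7 → 1: 13.32803 eV ✓
Energy is conserved regardless of the path taken.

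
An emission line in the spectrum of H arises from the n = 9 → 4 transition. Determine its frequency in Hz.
1.65000e+14 Hz

First, find the transition energy:
E_9 = -13.6057 / 9² = -0.167971605 eV
E_4 = -13.6057 / 4² = -0.850356250 eV
|ΔE| = |E_4 - E_9| = 0.682384645 eV

Convert to Joules: E = 0.682384645 eV × (1.602177 × 10⁻¹⁹ J/eV) = 1.0933010e-19 J

Using E = hf:
f = E/h = 1.0933010e-19 J / (6.62607 × 10⁻³⁴ J·s)
f = 1.65000e+14 Hz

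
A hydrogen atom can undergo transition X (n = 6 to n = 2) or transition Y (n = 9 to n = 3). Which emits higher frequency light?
6 → 2

Calculate the energy for each transition:

Transition 6 → 2:
ΔE₁ = |E_2 - E_6| = |-13.6057/2² - (-13.6057/6²)|
ΔE₁ = |-3.4014250000 - (-0.3779361111)| = 3.0234889 eV

Transition 9 → 3:
ΔE₂ = |E_3 - E_9| = |-13.6057/3² - (-13.6057/9²)|
ΔE₂ = |-1.5117444444 - (-0.1679716049)| = 1.3437728 eV

Since 3.0234889 eV > 1.3437728 eV, the transition 6 → 2 emits the more energetic photon.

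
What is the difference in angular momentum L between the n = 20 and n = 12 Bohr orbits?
8.437e-34 J·s (or 8ℏ)

In the Bohr model, L_n = nℏ where ℏ = 1.05457e-34 J·s.

L_20 = 20ℏ = 2.10914e-33 J·s
L_12 = 12ℏ = 1.26548e-33 J·s

ΔL = L_20 - L_12 = (20 - 12)ℏ = 8ℏ
ΔL = 8 × 1.05457e-34 J·s = 8.437e-34 J·s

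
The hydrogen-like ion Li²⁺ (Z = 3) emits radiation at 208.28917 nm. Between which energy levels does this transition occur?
n = 4 → n = 3

First, find the photon energy from the wavelength (hc = 1239.84 eV·nm):
E = hc/λ = 1239.84 eV·nm / 208.28917 nm = 5.9524938 eV

The energy levels of Li²⁺ satisfy E_n = -13.6057 × 3² / n² eV, so an emission n_i → n_f releases
ΔE = 13.6057 × 3² × (1/n_f² − 1/n_i²) eV.

Setting ΔE equal to the photon energy:
1/n_f² − 1/n_i² = 5.9524938 / (13.6057 × 3²) = 0.048611112

Since 1/n_i² must be positive, we need 1/n_f² > 0.048611112, i.e. n_f ≤ 4. For each allowed n_f, solve n_i = (1/n_f² − 0.048611112)^(−1/2) and check whether it is a whole number:
  n_f = 1: 1/n_i² = 1.000000000 − 0.048611112 = 0.951388888 → n_i = 1.025  (not an integer) ✗
  n_f = 2: 1/n_i² = 0.250000000 − 0.048611112 = 0.201388888 → n_i = 2.228  (not an integer) ✗
  n_f = 3: 1/n_i² = 0.111111111 − 0.048611112 = 0.062499999 → n_i = 4.000  → integer, n_i = 4 ✓
  n_f = 4: 1/n_i² = 0.062500000 − 0.048611112 = 0.013888888 → n_i = 8.485  (not an integer) ✗

Only n_f = 3 gives an integer upper level, n_i = 4.

The transition is from n = 4 to n = 3 (emission).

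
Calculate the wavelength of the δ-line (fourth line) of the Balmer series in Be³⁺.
25.629 nm

The lines of a series are numbered from the longest wavelength (smallest ΔE) outward; the fourth line is the transition from n = n_f + 4 to n_f.
The Balmer series has all transitions ending at n_f = 2.

For Be³⁺ (Z = 4), the fourth line (δ-line) is the jump from n = 6 to n = 2:
E_6 = -13.6057 × 4² / 6² = -6.04698 eV
E_2 = -13.6057 × 4² / 2² = -54.42280 eV
ΔE = E_6 - E_2 = 48.37582 eV

λ = hc/E = 1239.84 eV·nm / 48.37582 eV
λ = 25.629 nm

This is the δ-line of the Balmer series in Be³⁺.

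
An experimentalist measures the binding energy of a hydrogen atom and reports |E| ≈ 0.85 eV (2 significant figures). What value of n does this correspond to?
n = 4

The exact energy levels follow E_n = -13.6057 eV / n².

The measured value (-0.85 eV) is reported to only 2 significant figures, so we must test candidate n values and see which one matches to that precision.

Candidate energies:
  n = 2:  E = -13.6057/2² = -3.401425 eV
  n = 3:  E = -13.6057/3² = -1.511744 eV
  n = 4:  E = -13.6057/4² = -0.850356 eV  ← matches
  n = 5:  E = -13.6057/5² = -0.544228 eV
  n = 6:  E = -13.6057/6² = -0.377936 eV

Checking against the measurement of -0.85 eV (2 sig figs), only n = 4 agrees:
E_4 = -0.850356 eV, which rounds to -0.85 eV ✓

Therefore n = 4.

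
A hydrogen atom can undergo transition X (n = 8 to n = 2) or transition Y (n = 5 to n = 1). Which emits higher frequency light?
5 → 1

Calculate the energy for each transition:

Transition 8 → 2:
ΔE₁ = |E_2 - E_8| = |-13.6057/2² - (-13.6057/8²)|
ΔE₁ = |-3.40142500 - (-0.21258906)| = 3.18884 eV

Transition 5 → 1:
ΔE₂ = |E_1 - E_5| = |-13.6057/1² - (-13.6057/5²)|
ΔE₂ = |-13.60570000 - (-0.54422800)| = 13.06147 eV

Since 13.06147 eV > 3.18884 eV, the transition 5 → 1 emits the more energetic photon.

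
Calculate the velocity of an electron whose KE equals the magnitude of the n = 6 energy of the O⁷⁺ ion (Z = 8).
2.91692e+06 m/s (or 0.973% of c)

The binding energy at n = 6 for O⁷⁺ is:
E_6 = -13.6057 × 8²/6² = -24.1879111 eV
|E_6| = 24.1879111 eV

Convert to Joules:
KE = 24.1879111 eV × (1.602177 × 10⁻¹⁹ J/eV) = 3.8753315e-18 J

Using KE = ½mv²:
v = √(2·KE/m_e)
v = √(2 × 3.8753315e-18 J / 9.10938 × 10⁻³¹ kg)
v = 2.91692e+06 m/s

This is approximately 0.973% the speed of light.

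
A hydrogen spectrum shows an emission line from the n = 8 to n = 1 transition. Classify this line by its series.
Lyman series

The spectral series in hydrogen are named based on the final (lower) energy level:
- Lyman series: n_final = 1 (ultraviolet)
- Balmer series: n_final = 2 (visible/near-UV)
- Paschen series: n_final = 3 (infrared)
- Brackett series: n_final = 4 (infrared)
- Pfund series: n_final = 5 (far infrared)

Since this transition ends at n = 1, it belongs to the Lyman series.

For reference, this 8 → 1 line has photon energy
ΔE = 13.6057 eV × (1/1² - 1/8²) = 13.393111 eV,
corresponding to wavelength λ = hc/ΔE = 1239.84 eV·nm / 13.393111 eV = 92.5730 nm in the ultraviolet region.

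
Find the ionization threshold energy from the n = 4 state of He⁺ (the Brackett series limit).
3.401 eV

The series limit corresponds to the transition from n = ∞ to n = 4.
This is the highest energy (shortest wavelength) transition in the Brackett series.

E_∞ = 0 eV
E_4 = -13.6057 × 2² / 4² = -3.401 eV

Energy at series limit:
ΔE = E_∞ - E_4 = 0 - (-3.401) = 3.401 eV

This energy equals the ionization energy from the n = 4 state of He⁺.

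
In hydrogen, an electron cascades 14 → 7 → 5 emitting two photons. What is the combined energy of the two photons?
0.47481 eV

The energy levels of hydrogen are E_n = -13.6057 / n² eV.

First transition (14 → 7):
ΔE₁ = |E_7 - E_14|
ΔE₁ = |-0.27766734694 - (-0.06941683673)| = 0.20825051 eV

Second transition (7 → 5):
ΔE₂ = |E_5 - E_7|
ΔE₂ = |-0.54422800000 - (-0.27766734694)| = 0.26656065 eV

Total energy released:
E_total = ΔE₁ + ΔE₂ = 0.20825051 + 0.26656065 = 0.47481 eV

Note: This equals the direct transition 14 → 5: 0.47481 eV ✓
Energy is conserved regardless of the path taken.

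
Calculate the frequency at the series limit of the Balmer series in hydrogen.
8.225e+14 Hz

The series limit corresponds to the transition from n = ∞ to n = 2.
This is the highest energy (shortest wavelength) transition in the Balmer series.

E_∞ = 0 eV
E_2 = -13.6057 / 2² = -3.40142500 eV

Energy at series limit:
ΔE = E_∞ - E_2 = 0 - (-3.40142500) = 3.40142500 eV
E = 3.40142500 eV × (1.602177 × 10⁻¹⁹ J/eV) = 5.44968e-19 J
f = E/h = 5.44968e-19 J / (6.62607 × 10⁻³⁴ J·s) = 8.225e+14 Hz

This energy equals the ionization energy from the n = 2 state of hydrogen.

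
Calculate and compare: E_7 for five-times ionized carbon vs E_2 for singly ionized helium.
He⁺ at n = 2 (E = -13.60570 eV)

Using E_n = -13.6057 Z² / n² eV:

C⁵⁺ (Z = 6) at n = 7:
E = -13.6057 × 6² / 7² = -13.6057 × 36 / 49 = -9.99602449 eV

He⁺ (Z = 2) at n = 2:
E = -13.6057 × 2² / 2² = -13.6057 × 4 / 4 = -13.60570000 eV

Since -13.60570000 eV < -9.99602449 eV,
He⁺ at n = 2 is more tightly bound (requires more energy to ionize).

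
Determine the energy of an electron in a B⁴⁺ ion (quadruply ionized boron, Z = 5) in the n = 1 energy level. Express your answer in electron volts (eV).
-340.1425 eV

The energy levels of a hydrogen-like atom are given by:
E_n = -13.6057 Z² / n² eV  (with Z = 5 for B⁴⁺)

For n = 1:
E_1 = -13.6057 × 5² / 1²
E_1 = -13.6057 × 25 / 1
E_1 = -340.1425 eV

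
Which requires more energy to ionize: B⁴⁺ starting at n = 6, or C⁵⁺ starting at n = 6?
C⁵⁺ at n = 6 (E = -13.60570 eV)

Using E_n = -13.6057 Z² / n² eV:

B⁴⁺ (Z = 5) at n = 6:
E = -13.6057 × 5² / 6² = -13.6057 × 25 / 36 = -9.44840278 eV

C⁵⁺ (Z = 6) at n = 6:
E = -13.6057 × 6² / 6² = -13.6057 × 36 / 36 = -13.60570000 eV

Since -13.60570000 eV < -9.44840278 eV,
C⁵⁺ at n = 6 is more tightly bound (requires more energy to ionize).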